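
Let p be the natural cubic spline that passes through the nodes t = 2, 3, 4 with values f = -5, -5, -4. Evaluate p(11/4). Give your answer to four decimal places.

-5.0820

Put m_i = p'' at the i-th knot. Here h = (1, 1) and Δ = (0, 1), so the interior equations h_(i-1)·m_(i-1) + 2(h_(i-1)+h_i)·m_i + h_i·m_(i+1) = 6(Δ_i − Δ_(i-1)) read
  1·m_0 + 4·m_1 + 1·m_2 = 6(Δ_1 - Δ_0) = 6
Natural end conditions: m_0 = m_2 = 0.
Solving the tridiagonal system: m_0 = 0, m_1 = 3/2, m_2 = 0.
On [2, 3], p(t) = -5 - 1/4·(t - 2) + 0·(t - 2)² + 1/4·(t - 2)³.
With (t - 2) = 3/4: p(11/4) = -1301/256.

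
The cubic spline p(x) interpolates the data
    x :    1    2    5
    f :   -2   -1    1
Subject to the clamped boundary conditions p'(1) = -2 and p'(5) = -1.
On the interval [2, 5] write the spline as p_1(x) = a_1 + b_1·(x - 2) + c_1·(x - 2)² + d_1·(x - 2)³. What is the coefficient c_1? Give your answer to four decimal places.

With M_i denoting the second derivative at x_i, h_i = 1, 3, and Δ_i = (y_(i+1) − y_i)/h_i = 1, 2/3:
  1·M_0 + 8·M_1 + 3·M_2 = 6(Δ_1 - Δ_0) = -2
Clamped end conditions give two more equations: 2h_0·M_0 + h_0·M_1 = 6(Δ_0 - p'(1)) = 18 and h_1·M_1 + 2h_1·M_2 = 6(p'(5) - Δ_1) = -10.
Forward elimination and back-substitution give M_0 = 19/2, M_1 = -1, M_2 = -7/6.
On [2, 5], with p_1(x) = a_1 + b_1·(x - 2) + c_1·(x - 2)² + d_1·(x - 2)³: c_1 = M_1/2 = -1/2, d_1 = (M_2 - M_1)/(6h_1) = -1/108, b_1 = Δ_1 - h_1(2M_1 + M_2)/6 = 9/4.

-0.5000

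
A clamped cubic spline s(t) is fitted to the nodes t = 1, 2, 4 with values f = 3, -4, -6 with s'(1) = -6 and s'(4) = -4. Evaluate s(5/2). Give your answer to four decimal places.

-5.2969

With m_i denoting the second derivative at x_i, h_i = 1, 2, and Δ_i = (y_(i+1) − y_i)/h_i = -7, -1:
  1·m_0 + 6·m_1 + 2·m_2 = 6(Δ_1 - Δ_0) = 36
Clamped end conditions give two more equations: 2h_0·m_0 + h_0·m_1 = 6(Δ_0 - s'(1)) = -6 and h_1·m_1 + 2h_1·m_2 = 6(s'(4) - Δ_1) = -18.
Solving: m_0 = -25/3, m_1 = 32/3, m_2 = -59/6.
On [2, 4], s(t) = -4 - 29/6·(t - 2) + 16/3·(t - 2)² - 41/24·(t - 2)³.
With (t - 2) = 1/2: s(5/2) = -339/64.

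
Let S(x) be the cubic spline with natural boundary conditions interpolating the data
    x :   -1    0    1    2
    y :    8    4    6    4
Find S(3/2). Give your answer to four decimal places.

5.5500

Let M_i = S''(x_i). Step sizes h_i = 1, 1, 1; slopes of the chords Δ_i = (y_(i+1) - y_i)/h_i = -4, 2, -2.
  1·M_0 + 4·M_1 + 1·M_2 = 6(Δ_1 - Δ_0) = 36
  1·M_1 + 4·M_2 + 1·M_3 = 6(Δ_2 - Δ_1) = -24
Natural end conditions: M_0 = M_3 = 0.
Solving the tridiagonal system: M_0 = 0, M_1 = 56/5, M_2 = -44/5, M_3 = 0.
On [1, 2], S(x) = 6 + 14/15·(x - 1) - 22/5·(x - 1)² + 22/15·(x - 1)³.
With (x - 1) = 1/2: S(3/2) = 111/20.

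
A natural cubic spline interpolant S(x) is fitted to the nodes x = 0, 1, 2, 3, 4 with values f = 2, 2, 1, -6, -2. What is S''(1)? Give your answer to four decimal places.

2.1429

Let m_i = S''(x_i). Step sizes h_i = 1, 1, 1, 1; slopes of the chords Δ_i = (y_(i+1) - y_i)/h_i = 0, -1, -7, 4.
  1·m_0 + 4·m_1 + 1·m_2 = 6(Δ_1 - Δ_0) = -6
  1·m_1 + 4·m_2 + 1·m_3 = 6(Δ_2 - Δ_1) = -36
  1·m_2 + 4·m_3 + 1·m_4 = 6(Δ_3 - Δ_2) = 66
Natural end conditions: m_0 = m_4 = 0.
Hence m_0 = 0, m_1 = 15/7, m_2 = -102/7, m_3 = 141/7, m_4 = 0.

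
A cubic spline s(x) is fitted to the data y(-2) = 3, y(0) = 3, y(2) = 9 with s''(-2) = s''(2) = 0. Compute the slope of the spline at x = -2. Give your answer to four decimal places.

With m_i denoting the second derivative at x_i, h_i = 2, 2, and Δ_i = (y_(i+1) − y_i)/h_i = 0, 3:
  2·m_0 + 8·m_1 + 2·m_2 = 6(Δ_1 - Δ_0) = 18
Natural end conditions: m_0 = m_2 = 0.
Solving: m_0 = 0, m_1 = 9/4, m_2 = 0.
On [-2, 0], s'(x) = b_0 + 2c_0·(x + 2) + 3d_0·(x + 2)² with b_0 = Δ_0 - h_0(2m_0 + m_1)/6 = -3/4, c_0 = m_0/2 = 0, d_0 = (m_1 - m_0)/(6h_0) = 3/16. So s'(-2) = -3/4.

-0.7500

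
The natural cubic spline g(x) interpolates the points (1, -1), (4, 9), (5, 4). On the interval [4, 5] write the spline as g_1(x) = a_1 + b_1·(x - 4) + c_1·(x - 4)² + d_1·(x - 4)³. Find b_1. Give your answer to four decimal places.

-2.9167

With m_i denoting the second derivative at x_i, h_i = 3, 1, and Δ_i = (y_(i+1) − y_i)/h_i = 10/3, -5:
  3·m_0 + 8·m_1 + 1·m_2 = 6(Δ_1 - Δ_0) = -50
Natural end conditions: m_0 = m_2 = 0.
Solving: m_0 = 0, m_1 = -25/4, m_2 = 0.
On [4, 5], with g_1(x) = a_1 + b_1·(x - 4) + c_1·(x - 4)² + d_1·(x - 4)³: c_1 = m_1/2 = -25/8, d_1 = (m_2 - m_1)/(6h_1) = 25/24, b_1 = Δ_1 - h_1(2m_1 + m_2)/6 = -35/12.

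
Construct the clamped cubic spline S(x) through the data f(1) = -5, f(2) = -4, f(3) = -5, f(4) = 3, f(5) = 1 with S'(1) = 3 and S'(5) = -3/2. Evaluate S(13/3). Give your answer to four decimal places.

Put M_i = S'' at the i-th knot. Here h = (1, 1, 1, 1) and Δ = (1, -1, 8, -2), so the interior equations h_(i-1)·M_(i-1) + 2(h_(i-1)+h_i)·M_i + h_i·M_(i+1) = 6(Δ_i − Δ_(i-1)) read
  1·M_0 + 4·M_1 + 1·M_2 = 6(Δ_1 - Δ_0) = -12
  1·M_1 + 4·M_2 + 1·M_3 = 6(Δ_2 - Δ_1) = 54
  1·M_2 + 4·M_3 + 1·M_4 = 6(Δ_3 - Δ_2) = -60
Clamped end conditions give two more equations: 2h_0·M_0 + h_0·M_1 = 6(Δ_0 - S'(1)) = -12 and h_3·M_3 + 2h_3·M_4 = 6(S'(5) - Δ_3) = 3.
Hence M_0 = -117/56, M_1 = -219/28, M_2 = 171/8, M_3 = -663/28, M_4 = 747/56.
On [4, 5], S(x) = 3 + 411/112·(x - 4) - 663/56·(x - 4)² + 691/112·(x - 4)³.
With (x - 4) = 1/3: S(13/3) = 2371/756.

3.1362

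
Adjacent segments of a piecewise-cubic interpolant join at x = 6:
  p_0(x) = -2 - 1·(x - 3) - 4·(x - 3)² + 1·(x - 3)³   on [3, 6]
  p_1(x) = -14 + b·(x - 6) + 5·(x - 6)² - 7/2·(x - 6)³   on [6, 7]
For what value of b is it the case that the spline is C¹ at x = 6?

2

p_0'(x) = -1 - 8·(x - 3) + 3·(x - 3)², so p_0'(6) = 2. On the right, p_1'(6) = b, so b = 2.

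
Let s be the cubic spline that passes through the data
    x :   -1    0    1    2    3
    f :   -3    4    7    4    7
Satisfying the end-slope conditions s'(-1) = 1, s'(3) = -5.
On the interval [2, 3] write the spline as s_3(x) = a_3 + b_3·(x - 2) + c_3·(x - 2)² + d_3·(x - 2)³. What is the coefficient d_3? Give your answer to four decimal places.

Put M_i = s'' at the i-th knot. Here h = (1, 1, 1, 1) and Δ = (7, 3, -3, 3), so the interior equations h_(i-1)·M_(i-1) + 2(h_(i-1)+h_i)·M_i + h_i·M_(i+1) = 6(Δ_i − Δ_(i-1)) read
  1·M_0 + 4·M_1 + 1·M_2 = 6(Δ_1 - Δ_0) = -24
  1·M_1 + 4·M_2 + 1·M_3 = 6(Δ_2 - Δ_1) = -36
  1·M_2 + 4·M_3 + 1·M_4 = 6(Δ_3 - Δ_2) = 36
Clamped end conditions give two more equations: 2h_0·M_0 + h_0·M_1 = 6(Δ_0 - s'(-1)) = 36 and h_3·M_3 + 2h_3·M_4 = 6(s'(3) - Δ_3) = -48.
Solving the tridiagonal system: M_0 = 156/7, M_1 = -60/7, M_2 = -12, M_3 = 144/7, M_4 = -240/7.
On [2, 3], with s_3(x) = a_3 + b_3·(x - 2) + c_3·(x - 2)² + d_3·(x - 2)³: c_3 = M_3/2 = 72/7, d_3 = (M_4 - M_3)/(6h_3) = -64/7, b_3 = Δ_3 - h_3(2M_3 + M_4)/6 = 13/7.

-9.1429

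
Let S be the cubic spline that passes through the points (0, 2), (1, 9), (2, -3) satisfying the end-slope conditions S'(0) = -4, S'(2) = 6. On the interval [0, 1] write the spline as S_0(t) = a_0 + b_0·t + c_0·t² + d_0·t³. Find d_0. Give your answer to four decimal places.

Put σ_i = S'' at the i-th knot. Here h = (1, 1) and Δ = (7, -12), so the interior equations h_(i-1)·σ_(i-1) + 2(h_(i-1)+h_i)·σ_i + h_i·σ_(i+1) = 6(Δ_i − Δ_(i-1)) read
  1·σ_0 + 4·σ_1 + 1·σ_2 = 6(Δ_1 - Δ_0) = -114
Clamped end conditions give two more equations: 2h_0·σ_0 + h_0·σ_1 = 6(Δ_0 - S'(0)) = 66 and h_1·σ_1 + 2h_1·σ_2 = 6(S'(2) - Δ_1) = 108.
Hence σ_0 = 133/2, σ_1 = -67, σ_2 = 175/2.
On [0, 1], with S_0(t) = a_0 + b_0·t + c_0·t² + d_0·t³: c_0 = σ_0/2 = 133/4, d_0 = (σ_1 - σ_0)/(6h_0) = -89/4, b_0 = Δ_0 - h_0(2σ_0 + σ_1)/6 = -4.

-22.2500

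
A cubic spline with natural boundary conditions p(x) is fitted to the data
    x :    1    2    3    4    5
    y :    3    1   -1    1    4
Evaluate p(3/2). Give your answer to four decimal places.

2.1004

Let M_i = p''(x_i). Step sizes h_i = 1, 1, 1, 1; slopes of the chords Δ_i = (y_(i+1) - y_i)/h_i = -2, -2, 2, 3.
  1·M_0 + 4·M_1 + 1·M_2 = 6(Δ_1 - Δ_0) = 0
  1·M_1 + 4·M_2 + 1·M_3 = 6(Δ_2 - Δ_1) = 24
  1·M_2 + 4·M_3 + 1·M_4 = 6(Δ_3 - Δ_2) = 6
Natural end conditions: M_0 = M_4 = 0.
Forward elimination and back-substitution give M_0 = 0, M_1 = -45/28, M_2 = 45/7, M_3 = -3/28, M_4 = 0.
On [1, 2], p(x) = 3 - 97/56·(x - 1) + 0·(x - 1)² - 15/56·(x - 1)³.
With (x - 1) = 1/2: p(3/2) = 941/448.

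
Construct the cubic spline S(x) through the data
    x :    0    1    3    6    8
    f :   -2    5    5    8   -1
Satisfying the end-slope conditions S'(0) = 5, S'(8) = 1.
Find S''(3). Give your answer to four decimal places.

4.8297

Let M_i = S''(x_i). Step sizes h_i = 1, 2, 3, 2; slopes of the chords Δ_i = (y_(i+1) - y_i)/h_i = 7, 0, 1, -9/2.
  1·M_0 + 6·M_1 + 2·M_2 = 6(Δ_1 - Δ_0) = -42
  2·M_1 + 10·M_2 + 3·M_3 = 6(Δ_2 - Δ_1) = 6
  3·M_2 + 10·M_3 + 2·M_4 = 6(Δ_3 - Δ_2) = -33
Clamped end conditions give two more equations: 2h_0·M_0 + h_0·M_1 = 6(Δ_0 - S'(0)) = 12 and h_3·M_3 + 2h_3·M_4 = 6(S'(8) - Δ_3) = 33.
Hence M_0 = 1023/91, M_1 = -954/91, M_2 = 879/182, M_3 = -647/91, M_4 = 4297/364.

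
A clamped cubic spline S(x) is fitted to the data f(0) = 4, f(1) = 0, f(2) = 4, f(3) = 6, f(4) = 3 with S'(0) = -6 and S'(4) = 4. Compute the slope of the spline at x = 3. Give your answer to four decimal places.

-3.0536

Write m_i for S''(x_i). With h_i = 1, 1, 1, 1 and divided differences Δ_i = -4, 4, 2, -3, the continuity of S' gives the tridiagonal system
  1·m_0 + 4·m_1 + 1·m_2 = 6(Δ_1 - Δ_0) = 48
  1·m_1 + 4·m_2 + 1·m_3 = 6(Δ_2 - Δ_1) = -12
  1·m_2 + 4·m_3 + 1·m_4 = 6(Δ_3 - Δ_2) = -30
Clamped end conditions give two more equations: 2h_0·m_0 + h_0·m_1 = 6(Δ_0 - S'(0)) = 12 and h_3·m_3 + 2h_3·m_4 = 6(S'(4) - Δ_3) = 42.
Forward elimination and back-substitution give m_0 = -11/28, m_1 = 179/14, m_2 = -11/4, m_3 = -193/14, m_4 = 781/28.
On [3, 4], S'(x) = b_3 + 2c_3·(x - 3) + 3d_3·(x - 3)² with b_3 = Δ_3 - h_3(2m_3 + m_4)/6 = -171/56, c_3 = m_3/2 = -193/28, d_3 = (m_4 - m_3)/(6h_3) = 389/56. So S'(3) = -171/56.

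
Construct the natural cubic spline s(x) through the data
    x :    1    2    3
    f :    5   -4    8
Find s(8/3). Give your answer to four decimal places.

2.4444

Let m_i = s''(x_i). Step sizes h_i = 1, 1; slopes of the chords Δ_i = (y_(i+1) - y_i)/h_i = -9, 12.
  1·m_0 + 4·m_1 + 1·m_2 = 6(Δ_1 - Δ_0) = 126
Natural end conditions: m_0 = m_2 = 0.
Forward elimination and back-substitution give m_0 = 0, m_1 = 63/2, m_2 = 0.
On [2, 3], s(x) = -4 + 3/2·(x - 2) + 63/4·(x - 2)² - 21/4·(x - 2)³.
With (x - 2) = 2/3: s(8/3) = 22/9.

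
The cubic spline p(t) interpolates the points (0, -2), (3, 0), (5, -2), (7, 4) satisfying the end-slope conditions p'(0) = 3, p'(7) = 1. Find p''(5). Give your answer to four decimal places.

Write m_i for p''(x_i). With h_i = 3, 2, 2 and divided differences Δ_i = 2/3, -1, 3, the continuity of p' gives the tridiagonal system
  3·m_0 + 10·m_1 + 2·m_2 = 6(Δ_1 - Δ_0) = -10
  2·m_1 + 8·m_2 + 2·m_3 = 6(Δ_2 - Δ_1) = 24
Clamped end conditions give two more equations: 2h_0·m_0 + h_0·m_1 = 6(Δ_0 - p'(0)) = -14 and h_2·m_2 + 2h_2·m_3 = 6(p'(7) - Δ_2) = -12.
Solving the tridiagonal system: m_0 = -178/111, m_1 = -54/37, m_2 = 174/37, m_3 = -198/37.

4.7027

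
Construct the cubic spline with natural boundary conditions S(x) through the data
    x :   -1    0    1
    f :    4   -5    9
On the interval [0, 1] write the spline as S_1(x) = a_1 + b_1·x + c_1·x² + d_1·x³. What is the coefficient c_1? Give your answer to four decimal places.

17.2500

Write σ_i for S''(x_i). With h_i = 1, 1 and divided differences Δ_i = -9, 14, the continuity of S' gives the tridiagonal system
  1·σ_0 + 4·σ_1 + 1·σ_2 = 6(Δ_1 - Δ_0) = 138
Natural end conditions: σ_0 = σ_2 = 0.
Forward elimination and back-substitution give σ_0 = 0, σ_1 = 69/2, σ_2 = 0.
On [0, 1], with S_1(x) = a_1 + b_1·x + c_1·x² + d_1·x³: c_1 = σ_1/2 = 69/4, d_1 = (σ_2 - σ_1)/(6h_1) = -23/4, b_1 = Δ_1 - h_1(2σ_1 + σ_2)/6 = 5/2.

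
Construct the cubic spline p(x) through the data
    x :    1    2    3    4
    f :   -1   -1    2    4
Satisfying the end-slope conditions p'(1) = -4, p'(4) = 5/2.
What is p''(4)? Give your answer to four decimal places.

2.9333

Let σ_i = p''(x_i). Step sizes h_i = 1, 1, 1; slopes of the chords Δ_i = (y_(i+1) - y_i)/h_i = 0, 3, 2.
  1·σ_0 + 4·σ_1 + 1·σ_2 = 6(Δ_1 - Δ_0) = 18
  1·σ_1 + 4·σ_2 + 1·σ_3 = 6(Δ_2 - Δ_1) = -6
Clamped end conditions give two more equations: 2h_0·σ_0 + h_0·σ_1 = 6(Δ_0 - p'(1)) = 24 and h_2·σ_2 + 2h_2·σ_3 = 6(p'(4) - Δ_2) = 3.
Solving: σ_0 = 161/15, σ_1 = 38/15, σ_2 = -43/15, σ_3 = 44/15.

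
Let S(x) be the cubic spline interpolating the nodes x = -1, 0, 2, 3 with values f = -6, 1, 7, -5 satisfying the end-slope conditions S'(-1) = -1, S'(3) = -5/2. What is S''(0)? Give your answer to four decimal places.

With M_i denoting the second derivative at x_i, h_i = 1, 2, 1, and Δ_i = (y_(i+1) − y_i)/h_i = 7, 3, -12:
  1·M_0 + 6·M_1 + 2·M_2 = 6(Δ_1 - Δ_0) = -24
  2·M_1 + 6·M_2 + 1·M_3 = 6(Δ_2 - Δ_1) = -90
Clamped end conditions give two more equations: 2h_0·M_0 + h_0·M_1 = 6(Δ_0 - S'(-1)) = 48 and h_2·M_2 + 2h_2·M_3 = 6(S'(3) - Δ_2) = 57.
Solving the tridiagonal system: M_0 = 858/35, M_1 = -36/35, M_2 = -741/35, M_3 = 1368/35.

-1.0286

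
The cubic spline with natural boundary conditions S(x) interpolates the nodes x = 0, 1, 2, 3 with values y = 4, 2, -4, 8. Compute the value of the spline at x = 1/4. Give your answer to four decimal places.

With σ_i denoting the second derivative at x_i, h_i = 1, 1, 1, and Δ_i = (y_(i+1) − y_i)/h_i = -2, -6, 12:
  1·σ_0 + 4·σ_1 + 1·σ_2 = 6(Δ_1 - Δ_0) = -24
  1·σ_1 + 4·σ_2 + 1·σ_3 = 6(Δ_2 - Δ_1) = 108
Natural end conditions: σ_0 = σ_3 = 0.
Forward elimination and back-substitution give σ_0 = 0, σ_1 = -68/5, σ_2 = 152/5, σ_3 = 0.
On [0, 1], S(x) = 4 + 4/15·x + 0·x² - 34/15·x³.
With x = 1/4: S(1/4) = 129/32.

4.0313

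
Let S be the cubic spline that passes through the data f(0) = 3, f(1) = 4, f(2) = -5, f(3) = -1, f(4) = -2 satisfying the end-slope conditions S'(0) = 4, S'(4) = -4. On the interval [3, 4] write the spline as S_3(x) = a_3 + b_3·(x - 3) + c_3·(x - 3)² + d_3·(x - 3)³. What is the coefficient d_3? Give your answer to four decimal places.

With m_i denoting the second derivative at x_i, h_i = 1, 1, 1, 1, and Δ_i = (y_(i+1) − y_i)/h_i = 1, -9, 4, -1:
  1·m_0 + 4·m_1 + 1·m_2 = 6(Δ_1 - Δ_0) = -60
  1·m_1 + 4·m_2 + 1·m_3 = 6(Δ_2 - Δ_1) = 78
  1·m_2 + 4·m_3 + 1·m_4 = 6(Δ_3 - Δ_2) = -30
Clamped end conditions give two more equations: 2h_0·m_0 + h_0·m_1 = 6(Δ_0 - S'(0)) = -18 and h_3·m_3 + 2h_3·m_4 = 6(S'(4) - Δ_3) = -18.
Solving: m_0 = 67/28, m_1 = -319/14, m_2 = 115/4, m_3 = -199/14, m_4 = -53/28.
On [3, 4], with S_3(x) = a_3 + b_3·(x - 3) + c_3·(x - 3)² + d_3·(x - 3)³: c_3 = m_3/2 = -199/28, d_3 = (m_4 - m_3)/(6h_3) = 115/56, b_3 = Δ_3 - h_3(2m_3 + m_4)/6 = 227/56.

2.0536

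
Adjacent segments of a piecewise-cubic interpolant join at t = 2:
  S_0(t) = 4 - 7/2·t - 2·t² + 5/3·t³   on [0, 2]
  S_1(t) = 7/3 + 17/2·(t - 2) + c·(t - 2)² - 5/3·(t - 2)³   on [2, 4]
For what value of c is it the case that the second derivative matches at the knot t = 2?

8

S_0''(t) = -4 + 10·t, so S_0''(2) = 16. On the right, S_1''(2) = 2c, so c = 8.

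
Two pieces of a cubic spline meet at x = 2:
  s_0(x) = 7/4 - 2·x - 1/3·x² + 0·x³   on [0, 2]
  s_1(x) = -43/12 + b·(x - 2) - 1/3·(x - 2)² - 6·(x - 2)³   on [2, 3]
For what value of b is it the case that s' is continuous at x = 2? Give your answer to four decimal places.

-3.3333

s_0'(x) = -2 - 2/3·x + 0·x², so s_0'(2) = -10/3. On the right, s_1'(2) = b, so b = -10/3.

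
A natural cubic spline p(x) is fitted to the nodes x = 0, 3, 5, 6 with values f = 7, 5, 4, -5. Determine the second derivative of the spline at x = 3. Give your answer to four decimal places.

1.9286

Let M_i = p''(x_i). Step sizes h_i = 3, 2, 1; slopes of the chords Δ_i = (y_(i+1) - y_i)/h_i = -2/3, -1/2, -9.
  3·M_0 + 10·M_1 + 2·M_2 = 6(Δ_1 - Δ_0) = 1
  2·M_1 + 6·M_2 + 1·M_3 = 6(Δ_2 - Δ_1) = -51
Natural end conditions: M_0 = M_3 = 0.
Solving the tridiagonal system: M_0 = 0, M_1 = 27/14, M_2 = -64/7, M_3 = 0.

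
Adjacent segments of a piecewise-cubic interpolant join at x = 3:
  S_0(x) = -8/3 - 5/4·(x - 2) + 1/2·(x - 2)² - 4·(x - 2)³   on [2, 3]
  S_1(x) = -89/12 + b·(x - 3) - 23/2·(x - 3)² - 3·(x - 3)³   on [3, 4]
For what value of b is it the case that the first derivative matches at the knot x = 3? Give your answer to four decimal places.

S_0'(x) = -5/4 + 1·(x - 2) - 12·(x - 2)², so S_0'(3) = -49/4. On the right, S_1'(3) = b, so b = -49/4.

-12.2500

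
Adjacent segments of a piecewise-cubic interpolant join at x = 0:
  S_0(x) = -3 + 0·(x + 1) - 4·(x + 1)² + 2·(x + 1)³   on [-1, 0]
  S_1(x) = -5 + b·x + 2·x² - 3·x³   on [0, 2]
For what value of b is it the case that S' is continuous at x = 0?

S_0'(x) = 0 - 8·(x + 1) + 6·(x + 1)², so S_0'(0) = -2. On the right, S_1'(0) = b, so b = -2.

-2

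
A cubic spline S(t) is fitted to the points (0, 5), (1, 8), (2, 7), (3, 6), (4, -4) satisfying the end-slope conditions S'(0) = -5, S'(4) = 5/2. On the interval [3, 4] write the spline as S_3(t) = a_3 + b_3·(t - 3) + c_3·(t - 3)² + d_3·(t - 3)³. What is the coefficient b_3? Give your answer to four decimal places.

Let M_i = S''(x_i). Step sizes h_i = 1, 1, 1, 1; slopes of the chords Δ_i = (y_(i+1) - y_i)/h_i = 3, -1, -1, -10.
  1·M_0 + 4·M_1 + 1·M_2 = 6(Δ_1 - Δ_0) = -24
  1·M_1 + 4·M_2 + 1·M_3 = 6(Δ_2 - Δ_1) = 0
  1·M_2 + 4·M_3 + 1·M_4 = 6(Δ_3 - Δ_2) = -54
Clamped end conditions give two more equations: 2h_0·M_0 + h_0·M_1 = 6(Δ_0 - S'(0)) = 48 and h_3·M_3 + 2h_3·M_4 = 6(S'(4) - Δ_3) = 75.
Hence M_0 = 1821/56, M_1 = -477/28, M_2 = 93/8, M_3 = -825/28, M_4 = 2925/56.
On [3, 4], with S_3(t) = a_3 + b_3·(t - 3) + c_3·(t - 3)² + d_3·(t - 3)³: c_3 = M_3/2 = -825/56, d_3 = (M_4 - M_3)/(6h_3) = 1525/112, b_3 = Δ_3 - h_3(2M_3 + M_4)/6 = -995/112.

-8.8839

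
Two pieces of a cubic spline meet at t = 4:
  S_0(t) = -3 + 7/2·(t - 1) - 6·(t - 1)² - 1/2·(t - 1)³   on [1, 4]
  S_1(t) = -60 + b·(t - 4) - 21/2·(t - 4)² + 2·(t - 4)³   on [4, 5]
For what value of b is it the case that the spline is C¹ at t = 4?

-46

S_0'(t) = 7/2 - 12·(t - 1) - 3/2·(t - 1)², so S_0'(4) = -46. On the right, S_1'(4) = b, so b = -46.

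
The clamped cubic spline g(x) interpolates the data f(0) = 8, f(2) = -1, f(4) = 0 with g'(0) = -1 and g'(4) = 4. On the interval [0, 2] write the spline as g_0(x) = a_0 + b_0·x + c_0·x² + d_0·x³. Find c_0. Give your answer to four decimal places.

-3.8750

With σ_i denoting the second derivative at x_i, h_i = 2, 2, and Δ_i = (y_(i+1) − y_i)/h_i = -9/2, 1/2:
  2·σ_0 + 8·σ_1 + 2·σ_2 = 6(Δ_1 - Δ_0) = 30
Clamped end conditions give two more equations: 2h_0·σ_0 + h_0·σ_1 = 6(Δ_0 - g'(0)) = -21 and h_1·σ_1 + 2h_1·σ_2 = 6(g'(4) - Δ_1) = 21.
Forward elimination and back-substitution give σ_0 = -31/4, σ_1 = 5, σ_2 = 11/4.
On [0, 2], with g_0(x) = a_0 + b_0·x + c_0·x² + d_0·x³: c_0 = σ_0/2 = -31/8, d_0 = (σ_1 - σ_0)/(6h_0) = 17/16, b_0 = Δ_0 - h_0(2σ_0 + σ_1)/6 = -1.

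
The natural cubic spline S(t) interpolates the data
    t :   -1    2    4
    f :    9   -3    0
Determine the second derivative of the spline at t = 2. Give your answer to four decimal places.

3.3000

Let σ_i = S''(x_i). Step sizes h_i = 3, 2; slopes of the chords Δ_i = (y_(i+1) - y_i)/h_i = -4, 3/2.
  3·σ_0 + 10·σ_1 + 2·σ_2 = 6(Δ_1 - Δ_0) = 33
Natural end conditions: σ_0 = σ_2 = 0.
Solving the tridiagonal system: σ_0 = 0, σ_1 = 33/10, σ_2 = 0.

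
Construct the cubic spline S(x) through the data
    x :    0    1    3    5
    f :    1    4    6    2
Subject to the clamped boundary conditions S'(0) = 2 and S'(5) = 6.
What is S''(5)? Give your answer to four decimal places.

14.9130

Write M_i for S''(x_i). With h_i = 1, 2, 2 and divided differences Δ_i = 3, 1, -2, the continuity of S' gives the tridiagonal system
  1·M_0 + 6·M_1 + 2·M_2 = 6(Δ_1 - Δ_0) = -12
  2·M_1 + 8·M_2 + 2·M_3 = 6(Δ_2 - Δ_1) = -18
Clamped end conditions give two more equations: 2h_0·M_0 + h_0·M_1 = 6(Δ_0 - S'(0)) = 6 and h_2·M_2 + 2h_2·M_3 = 6(S'(5) - Δ_2) = 48.
Solving: M_0 = 76/23, M_1 = -14/23, M_2 = -134/23, M_3 = 343/23.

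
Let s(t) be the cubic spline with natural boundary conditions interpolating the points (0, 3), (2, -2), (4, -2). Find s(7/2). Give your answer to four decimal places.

-2.2930

Put M_i = s'' at the i-th knot. Here h = (2, 2) and Δ = (-5/2, 0), so the interior equations h_(i-1)·M_(i-1) + 2(h_(i-1)+h_i)·M_i + h_i·M_(i+1) = 6(Δ_i − Δ_(i-1)) read
  2·M_0 + 8·M_1 + 2·M_2 = 6(Δ_1 - Δ_0) = 15
Natural end conditions: M_0 = M_2 = 0.
Solving the tridiagonal system: M_0 = 0, M_1 = 15/8, M_2 = 0.
On [2, 4], s(t) = -2 - 5/4·(t - 2) + 15/16·(t - 2)² - 5/32·(t - 2)³.
With (t - 2) = 3/2: s(7/2) = -587/256.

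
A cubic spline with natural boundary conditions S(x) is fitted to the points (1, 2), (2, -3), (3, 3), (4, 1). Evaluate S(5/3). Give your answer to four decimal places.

Put M_i = S'' at the i-th knot. Here h = (1, 1, 1) and Δ = (-5, 6, -2), so the interior equations h_(i-1)·M_(i-1) + 2(h_(i-1)+h_i)·M_i + h_i·M_(i+1) = 6(Δ_i − Δ_(i-1)) read
  1·M_0 + 4·M_1 + 1·M_2 = 6(Δ_1 - Δ_0) = 66
  1·M_1 + 4·M_2 + 1·M_3 = 6(Δ_2 - Δ_1) = -48
Natural end conditions: M_0 = M_3 = 0.
Solving: M_0 = 0, M_1 = 104/5, M_2 = -86/5, M_3 = 0.
On [1, 2], S(x) = 2 - 127/15·(x - 1) + 0·(x - 1)² + 52/15·(x - 1)³.
With (x - 1) = 2/3: S(5/3) = -212/81.

-2.6173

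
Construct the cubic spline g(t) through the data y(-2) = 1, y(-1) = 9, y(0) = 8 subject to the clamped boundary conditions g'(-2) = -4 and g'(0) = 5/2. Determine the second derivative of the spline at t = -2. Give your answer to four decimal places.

52.7500

Write M_i for g''(x_i). With h_i = 1, 1 and divided differences Δ_i = 8, -1, the continuity of g' gives the tridiagonal system
  1·M_0 + 4·M_1 + 1·M_2 = 6(Δ_1 - Δ_0) = -54
Clamped end conditions give two more equations: 2h_0·M_0 + h_0·M_1 = 6(Δ_0 - g'(-2)) = 72 and h_1·M_1 + 2h_1·M_2 = 6(g'(0) - Δ_1) = 21.
Solving the tridiagonal system: M_0 = 211/4, M_1 = -67/2, M_2 = 109/4.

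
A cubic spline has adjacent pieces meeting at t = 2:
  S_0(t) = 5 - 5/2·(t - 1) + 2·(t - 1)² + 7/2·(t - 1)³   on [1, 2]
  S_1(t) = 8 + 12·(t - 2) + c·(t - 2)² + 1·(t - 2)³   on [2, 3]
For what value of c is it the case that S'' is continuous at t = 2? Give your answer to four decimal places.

S_0''(t) = 4 + 21·(t - 1), so S_0''(2) = 25. On the right, S_1''(2) = 2c, so c = 25/2.

12.5000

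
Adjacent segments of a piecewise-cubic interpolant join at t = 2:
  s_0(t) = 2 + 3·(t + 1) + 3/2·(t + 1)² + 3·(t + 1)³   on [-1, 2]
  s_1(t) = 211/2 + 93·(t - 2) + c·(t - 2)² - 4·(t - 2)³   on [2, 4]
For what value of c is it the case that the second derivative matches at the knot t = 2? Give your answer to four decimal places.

s_0''(t) = 3 + 18·(t + 1), so s_0''(2) = 57. On the right, s_1''(2) = 2c, so c = 57/2.

28.5000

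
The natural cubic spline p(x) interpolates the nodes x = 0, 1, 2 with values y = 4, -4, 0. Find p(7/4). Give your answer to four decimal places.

-1.7031

With M_i denoting the second derivative at x_i, h_i = 1, 1, and Δ_i = (y_(i+1) − y_i)/h_i = -8, 4:
  1·M_0 + 4·M_1 + 1·M_2 = 6(Δ_1 - Δ_0) = 72
Natural end conditions: M_0 = M_2 = 0.
Solving the tridiagonal system: M_0 = 0, M_1 = 18, M_2 = 0.
On [1, 2], p(x) = -4 - 2·(x - 1) + 9·(x - 1)² - 3·(x - 1)³.
With (x - 1) = 3/4: p(7/4) = -109/64.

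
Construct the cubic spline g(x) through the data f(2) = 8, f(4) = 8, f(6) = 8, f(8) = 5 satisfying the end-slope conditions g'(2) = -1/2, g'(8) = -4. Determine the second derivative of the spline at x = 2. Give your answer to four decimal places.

0.8333

Put σ_i = g'' at the i-th knot. Here h = (2, 2, 2) and Δ = (0, 0, -3/2), so the interior equations h_(i-1)·σ_(i-1) + 2(h_(i-1)+h_i)·σ_i + h_i·σ_(i+1) = 6(Δ_i − Δ_(i-1)) read
  2·σ_0 + 8·σ_1 + 2·σ_2 = 6(Δ_1 - Δ_0) = 0
  2·σ_1 + 8·σ_2 + 2·σ_3 = 6(Δ_2 - Δ_1) = -9
Clamped end conditions give two more equations: 2h_0·σ_0 + h_0·σ_1 = 6(Δ_0 - g'(2)) = 3 and h_2·σ_2 + 2h_2·σ_3 = 6(g'(8) - Δ_2) = -15.
Solving: σ_0 = 5/6, σ_1 = -1/6, σ_2 = -1/6, σ_3 = -11/3.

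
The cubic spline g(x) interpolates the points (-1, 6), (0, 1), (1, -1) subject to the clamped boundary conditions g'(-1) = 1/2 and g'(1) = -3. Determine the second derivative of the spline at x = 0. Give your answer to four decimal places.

Put m_i = g'' at the i-th knot. Here h = (1, 1) and Δ = (-5, -2), so the interior equations h_(i-1)·m_(i-1) + 2(h_(i-1)+h_i)·m_i + h_i·m_(i+1) = 6(Δ_i − Δ_(i-1)) read
  1·m_0 + 4·m_1 + 1·m_2 = 6(Δ_1 - Δ_0) = 18
Clamped end conditions give two more equations: 2h_0·m_0 + h_0·m_1 = 6(Δ_0 - g'(-1)) = -33 and h_1·m_1 + 2h_1·m_2 = 6(g'(1) - Δ_1) = -6.
Forward elimination and back-substitution give m_0 = -91/4, m_1 = 25/2, m_2 = -37/4.

12.5000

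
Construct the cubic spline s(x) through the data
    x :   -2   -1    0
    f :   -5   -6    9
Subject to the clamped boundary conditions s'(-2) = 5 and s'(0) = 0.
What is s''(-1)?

Write M_i for s''(x_i). With h_i = 1, 1 and divided differences Δ_i = -1, 15, the continuity of s' gives the tridiagonal system
  1·M_0 + 4·M_1 + 1·M_2 = 6(Δ_1 - Δ_0) = 96
Clamped end conditions give two more equations: 2h_0·M_0 + h_0·M_1 = 6(Δ_0 - s'(-2)) = -36 and h_1·M_1 + 2h_1·M_2 = 6(s'(0) - Δ_1) = -90.
Solving: M_0 = -89/2, M_1 = 53, M_2 = -143/2.

53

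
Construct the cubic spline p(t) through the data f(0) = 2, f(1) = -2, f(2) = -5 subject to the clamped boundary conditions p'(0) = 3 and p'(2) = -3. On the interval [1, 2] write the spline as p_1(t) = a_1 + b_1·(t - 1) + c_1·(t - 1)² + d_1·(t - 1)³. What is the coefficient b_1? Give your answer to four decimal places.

With M_i denoting the second derivative at x_i, h_i = 1, 1, and Δ_i = (y_(i+1) − y_i)/h_i = -4, -3:
  1·M_0 + 4·M_1 + 1·M_2 = 6(Δ_1 - Δ_0) = 6
Clamped end conditions give two more equations: 2h_0·M_0 + h_0·M_1 = 6(Δ_0 - p'(0)) = -42 and h_1·M_1 + 2h_1·M_2 = 6(p'(2) - Δ_1) = 0.
Solving: M_0 = -51/2, M_1 = 9, M_2 = -9/2.
On [1, 2], with p_1(t) = a_1 + b_1·(t - 1) + c_1·(t - 1)² + d_1·(t - 1)³: c_1 = M_1/2 = 9/2, d_1 = (M_2 - M_1)/(6h_1) = -9/4, b_1 = Δ_1 - h_1(2M_1 + M_2)/6 = -21/4.

-5.2500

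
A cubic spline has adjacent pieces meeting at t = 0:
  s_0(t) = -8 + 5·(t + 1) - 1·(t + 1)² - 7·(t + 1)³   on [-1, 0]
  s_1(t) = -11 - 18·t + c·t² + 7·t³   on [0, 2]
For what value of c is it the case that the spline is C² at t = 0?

s_0''(t) = -2 - 42·(t + 1), so s_0''(0) = -44. On the right, s_1''(0) = 2c, so c = -22.

-22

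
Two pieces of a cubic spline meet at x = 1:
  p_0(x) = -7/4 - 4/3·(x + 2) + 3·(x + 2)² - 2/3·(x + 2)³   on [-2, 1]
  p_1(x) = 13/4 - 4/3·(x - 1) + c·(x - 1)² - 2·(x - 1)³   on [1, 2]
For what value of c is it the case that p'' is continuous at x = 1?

p_0''(x) = 6 - 4·(x + 2), so p_0''(1) = -6. On the right, p_1''(1) = 2c, so c = -3.

-3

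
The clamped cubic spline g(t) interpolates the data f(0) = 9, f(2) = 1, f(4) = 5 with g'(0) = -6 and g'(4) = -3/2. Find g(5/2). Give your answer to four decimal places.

1.8711

Let M_i = g''(x_i). Step sizes h_i = 2, 2; slopes of the chords Δ_i = (y_(i+1) - y_i)/h_i = -4, 2.
  2·M_0 + 8·M_1 + 2·M_2 = 6(Δ_1 - Δ_0) = 36
Clamped end conditions give two more equations: 2h_0·M_0 + h_0·M_1 = 6(Δ_0 - g'(0)) = 12 and h_1·M_1 + 2h_1·M_2 = 6(g'(4) - Δ_1) = -21.
Hence M_0 = -3/8, M_1 = 27/4, M_2 = -69/8.
On [2, 4], g(t) = 1 + 3/8·(t - 2) + 27/8·(t - 2)² - 41/32·(t - 2)³.
With (t - 2) = 1/2: g(5/2) = 479/256.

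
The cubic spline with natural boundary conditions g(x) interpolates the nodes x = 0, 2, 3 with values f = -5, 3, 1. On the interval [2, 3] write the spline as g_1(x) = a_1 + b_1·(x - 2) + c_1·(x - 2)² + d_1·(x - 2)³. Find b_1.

0

With M_i denoting the second derivative at x_i, h_i = 2, 1, and Δ_i = (y_(i+1) − y_i)/h_i = 4, -2:
  2·M_0 + 6·M_1 + 1·M_2 = 6(Δ_1 - Δ_0) = -36
Natural end conditions: M_0 = M_2 = 0.
Hence M_0 = 0, M_1 = -6, M_2 = 0.
On [2, 3], with g_1(x) = a_1 + b_1·(x - 2) + c_1·(x - 2)² + d_1·(x - 2)³: c_1 = M_1/2 = -3, d_1 = (M_2 - M_1)/(6h_1) = 1, b_1 = Δ_1 - h_1(2M_1 + M_2)/6 = 0.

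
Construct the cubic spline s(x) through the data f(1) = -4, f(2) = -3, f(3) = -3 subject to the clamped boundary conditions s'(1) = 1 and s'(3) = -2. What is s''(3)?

Write m_i for s''(x_i). With h_i = 1, 1 and divided differences Δ_i = 1, 0, the continuity of s' gives the tridiagonal system
  1·m_0 + 4·m_1 + 1·m_2 = 6(Δ_1 - Δ_0) = -6
Clamped end conditions give two more equations: 2h_0·m_0 + h_0·m_1 = 6(Δ_0 - s'(1)) = 0 and h_1·m_1 + 2h_1·m_2 = 6(s'(3) - Δ_1) = -12.
Solving the tridiagonal system: m_0 = 0, m_1 = 0, m_2 = -6.

-6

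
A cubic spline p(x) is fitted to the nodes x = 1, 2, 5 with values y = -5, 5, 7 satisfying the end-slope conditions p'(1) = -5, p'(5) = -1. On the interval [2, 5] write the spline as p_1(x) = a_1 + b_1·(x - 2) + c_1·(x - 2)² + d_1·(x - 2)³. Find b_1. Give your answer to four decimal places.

Write M_i for p''(x_i). With h_i = 1, 3 and divided differences Δ_i = 10, 2/3, the continuity of p' gives the tridiagonal system
  1·M_0 + 8·M_1 + 3·M_2 = 6(Δ_1 - Δ_0) = -56
Clamped end conditions give two more equations: 2h_0·M_0 + h_0·M_1 = 6(Δ_0 - p'(1)) = 90 and h_1·M_1 + 2h_1·M_2 = 6(p'(5) - Δ_1) = -10.
Solving the tridiagonal system: M_0 = 53, M_1 = -16, M_2 = 19/3.
On [2, 5], with p_1(x) = a_1 + b_1·(x - 2) + c_1·(x - 2)² + d_1·(x - 2)³: c_1 = M_1/2 = -8, d_1 = (M_2 - M_1)/(6h_1) = 67/54, b_1 = Δ_1 - h_1(2M_1 + M_2)/6 = 27/2.

13.5000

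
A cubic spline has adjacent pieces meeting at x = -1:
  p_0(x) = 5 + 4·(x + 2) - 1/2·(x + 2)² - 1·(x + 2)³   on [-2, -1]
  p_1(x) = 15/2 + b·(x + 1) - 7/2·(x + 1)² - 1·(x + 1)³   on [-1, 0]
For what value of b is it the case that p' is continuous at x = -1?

0

p_0'(x) = 4 - 1·(x + 2) - 3·(x + 2)², so p_0'(-1) = 0. On the right, p_1'(-1) = b, so b = 0.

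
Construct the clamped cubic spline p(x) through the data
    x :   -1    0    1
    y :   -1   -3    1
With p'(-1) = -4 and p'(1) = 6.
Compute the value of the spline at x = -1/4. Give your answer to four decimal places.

Write M_i for p''(x_i). With h_i = 1, 1 and divided differences Δ_i = -2, 4, the continuity of p' gives the tridiagonal system
  1·M_0 + 4·M_1 + 1·M_2 = 6(Δ_1 - Δ_0) = 36
Clamped end conditions give two more equations: 2h_0·M_0 + h_0·M_1 = 6(Δ_0 - p'(-1)) = 12 and h_1·M_1 + 2h_1·M_2 = 6(p'(1) - Δ_1) = 12.
Solving: M_0 = 2, M_1 = 8, M_2 = 2.
On [-1, 0], p(x) = -1 - 4·(x + 1) + 1·(x + 1)² + 1·(x + 1)³.
With (x + 1) = 3/4: p(-1/4) = -193/64.

-3.0156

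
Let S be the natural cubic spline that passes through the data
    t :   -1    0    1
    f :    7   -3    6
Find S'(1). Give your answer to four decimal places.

Write m_i for S''(x_i). With h_i = 1, 1 and divided differences Δ_i = -10, 9, the continuity of S' gives the tridiagonal system
  1·m_0 + 4·m_1 + 1·m_2 = 6(Δ_1 - Δ_0) = 114
Natural end conditions: m_0 = m_2 = 0.
Solving: m_0 = 0, m_1 = 57/2, m_2 = 0.
On [0, 1], S'(t) = b_1 + 2c_1·t + 3d_1·t² with b_1 = Δ_1 - h_1(2m_1 + m_2)/6 = -1/2, c_1 = m_1/2 = 57/4, d_1 = (m_2 - m_1)/(6h_1) = -19/4. So S'(1) = 55/4.

13.7500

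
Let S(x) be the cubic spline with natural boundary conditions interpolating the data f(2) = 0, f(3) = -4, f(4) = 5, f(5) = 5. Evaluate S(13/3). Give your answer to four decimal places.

Put M_i = S'' at the i-th knot. Here h = (1, 1, 1) and Δ = (-4, 9, 0), so the interior equations h_(i-1)·M_(i-1) + 2(h_(i-1)+h_i)·M_i + h_i·M_(i+1) = 6(Δ_i − Δ_(i-1)) read
  1·M_0 + 4·M_1 + 1·M_2 = 6(Δ_1 - Δ_0) = 78
  1·M_1 + 4·M_2 + 1·M_3 = 6(Δ_2 - Δ_1) = -54
Natural end conditions: M_0 = M_3 = 0.
Solving the tridiagonal system: M_0 = 0, M_1 = 122/5, M_2 = -98/5, M_3 = 0.
On [4, 5], S(x) = 5 + 98/15·(x - 4) - 49/5·(x - 4)² + 49/15·(x - 4)³.
With (x - 4) = 1/3: S(13/3) = 503/81.

6.2099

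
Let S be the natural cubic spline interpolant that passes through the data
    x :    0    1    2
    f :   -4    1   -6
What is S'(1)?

-1

Write σ_i for S''(x_i). With h_i = 1, 1 and divided differences Δ_i = 5, -7, the continuity of S' gives the tridiagonal system
  1·σ_0 + 4·σ_1 + 1·σ_2 = 6(Δ_1 - Δ_0) = -72
Natural end conditions: σ_0 = σ_2 = 0.
Forward elimination and back-substitution give σ_0 = 0, σ_1 = -18, σ_2 = 0.
On [1, 2], S'(x) = b_1 + 2c_1·(x - 1) + 3d_1·(x - 1)² with b_1 = Δ_1 - h_1(2σ_1 + σ_2)/6 = -1, c_1 = σ_1/2 = -9, d_1 = (σ_2 - σ_1)/(6h_1) = 3. So S'(1) = -1.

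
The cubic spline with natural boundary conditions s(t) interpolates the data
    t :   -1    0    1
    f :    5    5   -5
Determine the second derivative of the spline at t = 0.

Let m_i = s''(x_i). Step sizes h_i = 1, 1; slopes of the chords Δ_i = (y_(i+1) - y_i)/h_i = 0, -10.
  1·m_0 + 4·m_1 + 1·m_2 = 6(Δ_1 - Δ_0) = -60
Natural end conditions: m_0 = m_2 = 0.
Solving the tridiagonal system: m_0 = 0, m_1 = -15, m_2 = 0.

-15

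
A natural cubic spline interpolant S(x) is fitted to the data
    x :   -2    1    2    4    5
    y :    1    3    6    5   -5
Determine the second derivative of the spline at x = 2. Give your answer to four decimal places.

Let m_i = S''(x_i). Step sizes h_i = 3, 1, 2, 1; slopes of the chords Δ_i = (y_(i+1) - y_i)/h_i = 2/3, 3, -1/2, -10.
  3·m_0 + 8·m_1 + 1·m_2 = 6(Δ_1 - Δ_0) = 14
  1·m_1 + 6·m_2 + 2·m_3 = 6(Δ_2 - Δ_1) = -21
  2·m_2 + 6·m_3 + 1·m_4 = 6(Δ_3 - Δ_2) = -57
Natural end conditions: m_0 = m_4 = 0.
Hence m_0 = 0, m_1 = 46/25, m_2 = -18/25, m_3 = -463/50, m_4 = 0.

-0.7200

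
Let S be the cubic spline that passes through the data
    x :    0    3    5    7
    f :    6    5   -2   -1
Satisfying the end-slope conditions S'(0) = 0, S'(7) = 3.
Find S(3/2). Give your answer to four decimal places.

Let M_i = S''(x_i). Step sizes h_i = 3, 2, 2; slopes of the chords Δ_i = (y_(i+1) - y_i)/h_i = -1/3, -7/2, 1/2.
  3·M_0 + 10·M_1 + 2·M_2 = 6(Δ_1 - Δ_0) = -19
  2·M_1 + 8·M_2 + 2·M_3 = 6(Δ_2 - Δ_1) = 24
Clamped end conditions give two more equations: 2h_0·M_0 + h_0·M_1 = 6(Δ_0 - S'(0)) = -2 and h_2·M_2 + 2h_2·M_3 = 6(S'(7) - Δ_2) = 15.
Hence M_0 = 122/111, M_1 = -106/37, M_2 = 235/74, M_3 = 80/37.
On [0, 3], S(x) = 6 + 0·x + 61/111·x² - 220/999·x³.
With x = 3/2: S(3/2) = 961/148.

6.4932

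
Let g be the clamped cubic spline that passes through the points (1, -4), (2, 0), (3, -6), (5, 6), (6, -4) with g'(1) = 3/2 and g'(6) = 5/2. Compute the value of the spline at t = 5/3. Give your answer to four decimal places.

-0.6927

With M_i denoting the second derivative at x_i, h_i = 1, 1, 2, 1, and Δ_i = (y_(i+1) − y_i)/h_i = 4, -6, 6, -10:
  1·M_0 + 4·M_1 + 1·M_2 = 6(Δ_1 - Δ_0) = -60
  1·M_1 + 6·M_2 + 2·M_3 = 6(Δ_2 - Δ_1) = 72
  2·M_2 + 6·M_3 + 1·M_4 = 6(Δ_3 - Δ_2) = -96
Clamped end conditions give two more equations: 2h_0·M_0 + h_0·M_1 = 6(Δ_0 - g'(1)) = 15 and h_3·M_3 + 2h_3·M_4 = 6(g'(6) - Δ_3) = 75.
Forward elimination and back-substitution give M_0 = 2707/128, M_1 = -1747/64, M_2 = 3589/128, M_3 = -1103/32, M_4 = 3503/64.
On [1, 2], g(t) = -4 + 3/2·(t - 1) + 2707/256·(t - 1)² - 2067/256·(t - 1)³.
With (t - 1) = 2/3: g(5/3) = -133/192.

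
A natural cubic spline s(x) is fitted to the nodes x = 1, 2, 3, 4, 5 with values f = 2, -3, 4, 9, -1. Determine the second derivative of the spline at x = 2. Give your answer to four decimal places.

18.5357

Put M_i = s'' at the i-th knot. Here h = (1, 1, 1, 1) and Δ = (-5, 7, 5, -10), so the interior equations h_(i-1)·M_(i-1) + 2(h_(i-1)+h_i)·M_i + h_i·M_(i+1) = 6(Δ_i − Δ_(i-1)) read
  1·M_0 + 4·M_1 + 1·M_2 = 6(Δ_1 - Δ_0) = 72
  1·M_1 + 4·M_2 + 1·M_3 = 6(Δ_2 - Δ_1) = -12
  1·M_2 + 4·M_3 + 1·M_4 = 6(Δ_3 - Δ_2) = -90
Natural end conditions: M_0 = M_4 = 0.
Solving the tridiagonal system: M_0 = 0, M_1 = 519/28, M_2 = -15/7, M_3 = -615/28, M_4 = 0.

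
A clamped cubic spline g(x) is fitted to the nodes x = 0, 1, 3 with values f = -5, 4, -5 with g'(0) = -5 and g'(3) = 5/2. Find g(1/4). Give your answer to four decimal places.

Put m_i = g'' at the i-th knot. Here h = (1, 2) and Δ = (9, -9/2), so the interior equations h_(i-1)·m_(i-1) + 2(h_(i-1)+h_i)·m_i + h_i·m_(i+1) = 6(Δ_i − Δ_(i-1)) read
  1·m_0 + 6·m_1 + 2·m_2 = 6(Δ_1 - Δ_0) = -81
Clamped end conditions give two more equations: 2h_0·m_0 + h_0·m_1 = 6(Δ_0 - g'(0)) = 84 and h_1·m_1 + 2h_1·m_2 = 6(g'(3) - Δ_1) = 42.
Hence m_0 = 58, m_1 = -32, m_2 = 53/2.
On [0, 1], g(x) = -5 - 5·x + 29·x² - 15·x³.
With x = 1/4: g(1/4) = -299/64.

-4.6719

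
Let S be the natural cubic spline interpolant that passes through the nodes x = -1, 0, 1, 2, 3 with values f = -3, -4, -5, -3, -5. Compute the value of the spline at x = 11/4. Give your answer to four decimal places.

-4.1987

Write M_i for S''(x_i). With h_i = 1, 1, 1, 1 and divided differences Δ_i = -1, -1, 2, -2, the continuity of S' gives the tridiagonal system
  1·M_0 + 4·M_1 + 1·M_2 = 6(Δ_1 - Δ_0) = 0
  1·M_1 + 4·M_2 + 1·M_3 = 6(Δ_2 - Δ_1) = 18
  1·M_2 + 4·M_3 + 1·M_4 = 6(Δ_3 - Δ_2) = -24
Natural end conditions: M_0 = M_4 = 0.
Hence M_0 = 0, M_1 = -12/7, M_2 = 48/7, M_3 = -54/7, M_4 = 0.
On [2, 3], S(x) = -3 + 4/7·(x - 2) - 27/7·(x - 2)² + 9/7·(x - 2)³.
With (x - 2) = 3/4: S(11/4) = -1881/448.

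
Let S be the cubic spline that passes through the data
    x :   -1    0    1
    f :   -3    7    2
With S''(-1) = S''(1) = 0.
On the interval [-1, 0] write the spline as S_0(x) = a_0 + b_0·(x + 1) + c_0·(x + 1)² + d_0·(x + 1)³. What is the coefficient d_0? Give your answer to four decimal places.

Let σ_i = S''(x_i). Step sizes h_i = 1, 1; slopes of the chords Δ_i = (y_(i+1) - y_i)/h_i = 10, -5.
  1·σ_0 + 4·σ_1 + 1·σ_2 = 6(Δ_1 - Δ_0) = -90
Natural end conditions: σ_0 = σ_2 = 0.
Hence σ_0 = 0, σ_1 = -45/2, σ_2 = 0.
On [-1, 0], with S_0(x) = a_0 + b_0·(x + 1) + c_0·(x + 1)² + d_0·(x + 1)³: c_0 = σ_0/2 = 0, d_0 = (σ_1 - σ_0)/(6h_0) = -15/4, b_0 = Δ_0 - h_0(2σ_0 + σ_1)/6 = 55/4.

-3.7500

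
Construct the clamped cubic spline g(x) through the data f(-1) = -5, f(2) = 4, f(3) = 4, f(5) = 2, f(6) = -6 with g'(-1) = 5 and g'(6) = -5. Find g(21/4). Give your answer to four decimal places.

Write M_i for g''(x_i). With h_i = 3, 1, 2, 1 and divided differences Δ_i = 3, 0, -1, -8, the continuity of g' gives the tridiagonal system
  3·M_0 + 8·M_1 + 1·M_2 = 6(Δ_1 - Δ_0) = -18
  1·M_1 + 6·M_2 + 2·M_3 = 6(Δ_2 - Δ_1) = -6
  2·M_2 + 6·M_3 + 1·M_4 = 6(Δ_3 - Δ_2) = -42
Clamped end conditions give two more equations: 2h_0·M_0 + h_0·M_1 = 6(Δ_0 - g'(-1)) = -12 and h_3·M_3 + 2h_3·M_4 = 6(g'(6) - Δ_3) = 18.
Forward elimination and back-substitution give M_0 = -105/122, M_1 = -139/61, M_2 = 343/122, M_3 = -628/61, M_4 = 863/61.
On [5, 6], g(x) = 2 - 845/122·(x - 5) - 314/61·(x - 5)² + 497/122·(x - 5)³.
With (x - 5) = 1/4: g(21/4) = 81/7808.

0.0104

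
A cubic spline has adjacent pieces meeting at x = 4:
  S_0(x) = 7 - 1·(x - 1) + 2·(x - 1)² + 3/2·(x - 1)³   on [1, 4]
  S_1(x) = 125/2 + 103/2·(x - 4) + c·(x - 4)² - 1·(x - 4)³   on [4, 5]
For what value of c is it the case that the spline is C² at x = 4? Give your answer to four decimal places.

S_0''(x) = 4 + 9·(x - 1), so S_0''(4) = 31. On the right, S_1''(4) = 2c, so c = 31/2.

15.5000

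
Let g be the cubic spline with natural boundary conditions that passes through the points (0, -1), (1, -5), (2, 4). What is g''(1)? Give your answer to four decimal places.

Write M_i for g''(x_i). With h_i = 1, 1 and divided differences Δ_i = -4, 9, the continuity of g' gives the tridiagonal system
  1·M_0 + 4·M_1 + 1·M_2 = 6(Δ_1 - Δ_0) = 78
Natural end conditions: M_0 = M_2 = 0.
Forward elimination and back-substitution give M_0 = 0, M_1 = 39/2, M_2 = 0.

19.5000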